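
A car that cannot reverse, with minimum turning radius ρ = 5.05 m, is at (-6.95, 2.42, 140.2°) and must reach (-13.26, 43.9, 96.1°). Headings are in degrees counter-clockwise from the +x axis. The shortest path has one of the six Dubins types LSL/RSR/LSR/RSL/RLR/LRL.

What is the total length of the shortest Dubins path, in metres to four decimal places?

42.2908 m

Let ψ = atan2(Δy, Δx) = atan2(41.48, -6.31) = 98.6496° be the start→goal bearing.
Normalize: d = |goal − start| / ρ = 41.957198/5.05 = 8.308356, α = (θ_start − ψ) mod 360° = 41.5504° = 0.725191 rad, β = (θ_goal − ψ) mod 360° = 357.4504° = 6.238686 rad.
Common terms: sin α = 0.663279, cos α = 0.748373, sin β = -0.044484, cos β = 0.999010, cos(α−β) = 0.718126, d² = 69.028781. Work in radians in the unit-radius frame; every candidate has L = ρ·(t + p + q).
LSL: p² = 2 + d² − 2cos(α−β) + 2d(sin α − sin β) = 81.353221; p = √p² = 9.019602; φ = atan2(cos β − cos α, d + sin α − sin β) = 0.027792 rad; t = (φ − α) mod 2π = 5.585786 rad, q = (β − φ) mod 2π = 6.210895 rad → L = 5.05·(5.585786 + 9.019602 + 6.210895) = 5.05·20.816282 = 105.122226 m
RSR: p² = 2 + d² − 2cos(α−β) + 2d(sin β − sin α) = 57.831837; p = √p² = 7.604725; φ = atan2(cos α − cos β, d − sin α + sin β) = -0.032964 rad; t = (α − φ) mod 2π = 0.758155 rad, q = (φ − β) mod 2π = 0.011535 rad → L = 5.05·(0.758155 + 7.604725 + 0.011535) = 5.05·8.374415 = 42.290795 m
LSR: p² = d² − 2 + 2cos(α−β) + 2d(sin α + sin β) = 78.747359; p = √p² = 8.873971; φ = atan2(−cos α − cos β, d + sin α + sin β) − atan2(−2, p) = 0.028380 rad; t = (φ − α) mod 2π = 5.586374 rad, q = (φ − β) mod 2π = 0.072879 rad → L = 5.05·(5.586374 + 8.873971 + 0.072879) = 5.05·14.533225 = 73.392784 m
RSL: p² = d² − 2 + 2cos(α−β) − 2d(sin α + sin β) = 58.182709; p = √p² = 7.627759; φ = atan2(cos α + cos β, d − sin α − sin β) − atan2(2, p) = -0.032982 rad; t = (α − φ) mod 2π = 0.758173 rad, q = (β − φ) mod 2π = 6.271668 rad → L = 5.05·(0.758173 + 7.627759 + 6.271668) = 5.05·14.657600 = 74.020878 m
RLR: c = (6 − d² + 2cos(α−β) + 2d(sin α − sin β))/8 = -6.228980, |c| > 1 → infeasible
LRL: c = (6 − d² + 2cos(α−β) − 2d(sin α − sin β))/8 = -9.169153, |c| > 1 → infeasible
Shortest: RSR with L = 42.290795 m ≈ 42.2908 m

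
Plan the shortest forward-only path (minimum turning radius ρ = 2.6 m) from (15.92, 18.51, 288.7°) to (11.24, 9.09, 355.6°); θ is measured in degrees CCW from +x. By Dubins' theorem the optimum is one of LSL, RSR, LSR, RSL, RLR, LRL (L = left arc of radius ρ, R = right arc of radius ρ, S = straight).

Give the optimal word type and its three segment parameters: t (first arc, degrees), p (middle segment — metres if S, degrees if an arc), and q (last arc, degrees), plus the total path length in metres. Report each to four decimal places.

Let ψ = atan2(Δy, Δx) = atan2(-9.42, -4.68) = -116.4189° be the start→goal bearing.
Normalize: d = |goal − start| / ρ = 10.518498/2.6 = 4.045576, α = (θ_start − ψ) mod 360° = 45.1189° = 0.787473 rad, β = (θ_goal − ψ) mod 360° = 112.0189° = 1.955098 rad.
Common terms: sin α = 0.708573, cos α = 0.705638, sin β = 0.927060, cos β = -0.374912, cos(α−β) = 0.392337, d² = 16.366686. Work in radians in the unit-radius frame; every candidate has L = ρ·(t + p + q).
LSL: p² = 2 + d² − 2cos(α−β) + 2d(sin α − sin β) = 15.814194; p = √p² = 3.976706; φ = atan2(cos β − cos α, d + sin α − sin β) = -0.275180 rad; t = (φ − α) mod 2π = 5.220532 rad, q = (β − φ) mod 2π = 2.230278 rad → L = 2.6·(5.220532 + 3.976706 + 2.230278) = 2.6·11.427517 = 29.711544 m
RSR: p² = 2 + d² − 2cos(α−β) + 2d(sin β − sin α) = 19.349830; p = √p² = 4.398844; φ = atan2(cos α − cos β, d − sin α + sin β) = 0.248184 rad; t = (α − φ) mod 2π = 0.539289 rad, q = (φ − β) mod 2π = 4.576271 rad → L = 2.6·(0.539289 + 4.398844 + 4.576271) = 2.6·9.514404 = 24.737451 m
LSR: p² = d² − 2 + 2cos(α−β) + 2d(sin α + sin β) = 28.385515; p = √p² = 5.327806; φ = atan2(−cos α − cos β, d + sin α + sin β) − atan2(−2, p) = 0.300963 rad; t = (φ − α) mod 2π = 5.796676 rad, q = (φ − β) mod 2π = 4.629050 rad → L = 2.6·(5.796676 + 5.327806 + 4.629050) = 2.6·15.753532 = 40.959182 m
RSL: p² = d² − 2 + 2cos(α−β) − 2d(sin α + sin β) = 1.917206; p = √p² = 1.384632; φ = atan2(cos α + cos β, d − sin α − sin β) − atan2(2, p) = -0.828864 rad; t = (α − φ) mod 2π = 1.616337 rad, q = (β − φ) mod 2π = 2.783962 rad → L = 2.6·(1.616337 + 1.384632 + 2.783962) = 2.6·5.784932 = 15.040823 m
RLR: c = (6 − d² + 2cos(α−β) + 2d(sin α − sin β))/8 = -1.418729, |c| > 1 → infeasible
LRL: c = (6 − d² + 2cos(α−β) − 2d(sin α − sin β))/8 = -0.976774; p = 2π − arccos c = 3.357538 rad; φ = atan2(cos β − cos α, d + sin α − sin β) = -0.275180 rad; t = (φ − α + p/2) mod 2π = 0.616116 rad, q = (β − α − t + p) mod 2π = 3.909047 rad → L = 2.6·(0.616116 + 3.357538 + 3.909047) = 2.6·7.882701 = 20.495024 m
Shortest: RSL with L = 15.040823 m ≈ 15.0408 m
Convert RSL to answer units (arcs ×180/π): t = 1.616337·180/π = 92.6093°, p = ρ·p = 2.6·1.384632 = 3.6000 m, q = 2.783962·180/π = 159.5093°, L = 15.0408 m.

RSL: t = 92.6093°, p = 3.6000 m, q = 159.5093°, L = 15.0408 m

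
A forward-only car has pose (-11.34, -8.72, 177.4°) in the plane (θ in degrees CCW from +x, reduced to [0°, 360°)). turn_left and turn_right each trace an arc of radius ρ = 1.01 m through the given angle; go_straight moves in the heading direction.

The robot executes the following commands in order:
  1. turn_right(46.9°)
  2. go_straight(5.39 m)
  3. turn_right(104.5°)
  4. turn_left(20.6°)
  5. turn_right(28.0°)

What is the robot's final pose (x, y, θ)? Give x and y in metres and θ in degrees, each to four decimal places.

(-14.5347, -2.2276, 18.6000°)

set_pose: (x, y, θ) = (-11.3400, -8.7200, 177.4000°), ρ = 1.01
turn_right(46.9°): centre at ρ to the right, rotate −46.9° → (-12.0622, -8.3670, 130.5000°)
go_straight(5.39): x += 5.39·cos θ, y += 5.39·sin θ → (-15.5627, -4.2684, 130.5000°)
turn_right(104.5°): centre at ρ to the right, rotate −104.5° → (-15.2375, -2.7047, 26.0000°)
turn_left(20.6°): centre at ρ to the left, rotate +20.6° → (-14.9464, -2.4908, 46.6000°)
turn_right(28.0°): centre at ρ to the right, rotate −28.0° → (-14.5347, -2.2276, 18.6000°)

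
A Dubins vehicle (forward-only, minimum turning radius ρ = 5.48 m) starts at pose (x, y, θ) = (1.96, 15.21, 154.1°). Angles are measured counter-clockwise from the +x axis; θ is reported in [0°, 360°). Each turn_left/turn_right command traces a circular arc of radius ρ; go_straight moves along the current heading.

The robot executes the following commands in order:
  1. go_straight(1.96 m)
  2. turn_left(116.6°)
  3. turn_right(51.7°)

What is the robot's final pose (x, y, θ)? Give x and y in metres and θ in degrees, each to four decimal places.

(-9.7073, 6.7439, 219.0000°)

set_pose: (x, y, θ) = (1.9600, 15.2100, 154.1000°), ρ = 5.48
go_straight(1.96): x += 1.96·cos θ, y += 1.96·sin θ → (0.1969, 16.0661, 154.1000°)
turn_left(116.6°): centre at ρ to the left, rotate +116.6° → (-7.6764, 11.0696, 270.7000°)
turn_right(51.7°): centre at ρ to the right, rotate −51.7° → (-9.7073, 6.7439, 219.0000°)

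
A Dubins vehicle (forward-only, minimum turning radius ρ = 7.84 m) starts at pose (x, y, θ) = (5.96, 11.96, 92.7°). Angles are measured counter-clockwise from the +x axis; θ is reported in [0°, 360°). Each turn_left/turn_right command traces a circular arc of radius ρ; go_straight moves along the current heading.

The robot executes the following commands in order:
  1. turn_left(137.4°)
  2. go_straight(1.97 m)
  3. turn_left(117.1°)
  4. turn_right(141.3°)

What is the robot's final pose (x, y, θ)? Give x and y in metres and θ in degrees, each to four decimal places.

set_pose: (x, y, θ) = (5.9600, 11.9600, 92.7000°), ρ = 7.84
turn_left(137.4°): centre at ρ to the left, rotate +137.4° → (-7.8859, 16.6197, 230.1000°)
go_straight(1.97): x += 1.97·cos θ, y += 1.97·sin θ → (-9.1495, 15.1083, 230.1000°)
turn_left(117.1°): centre at ρ to the left, rotate +117.1° → (-4.8719, 2.4342, 347.2000°)
turn_right(141.3°): centre at ρ to the right, rotate −141.3° → (-3.1843, -12.2635, 205.9000°)

(-3.1843, -12.2635, 205.9000°)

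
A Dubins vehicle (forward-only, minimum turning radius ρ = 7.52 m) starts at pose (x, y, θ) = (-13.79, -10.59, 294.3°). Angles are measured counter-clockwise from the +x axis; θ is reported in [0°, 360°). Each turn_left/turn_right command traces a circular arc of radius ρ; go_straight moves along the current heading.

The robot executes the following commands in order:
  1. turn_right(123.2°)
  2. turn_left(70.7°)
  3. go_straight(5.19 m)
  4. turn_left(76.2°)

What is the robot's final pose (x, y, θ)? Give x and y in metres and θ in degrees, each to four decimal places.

set_pose: (x, y, θ) = (-13.7900, -10.5900, 294.3000°), ρ = 7.52
turn_right(123.2°): centre at ρ to the right, rotate −123.2° → (-21.8072, -21.1140, 171.1000°)
turn_left(70.7°): centre at ρ to the left, rotate +70.7° → (-29.5980, -24.9899, 241.8000°)
go_straight(5.19): x += 5.19·cos θ, y += 5.19·sin θ → (-32.0505, -29.5639, 241.8000°)
turn_left(76.2°): centre at ρ to the left, rotate +76.2° → (-30.4550, -38.7059, 318.0000°)

(-30.4550, -38.7059, 318.0000°)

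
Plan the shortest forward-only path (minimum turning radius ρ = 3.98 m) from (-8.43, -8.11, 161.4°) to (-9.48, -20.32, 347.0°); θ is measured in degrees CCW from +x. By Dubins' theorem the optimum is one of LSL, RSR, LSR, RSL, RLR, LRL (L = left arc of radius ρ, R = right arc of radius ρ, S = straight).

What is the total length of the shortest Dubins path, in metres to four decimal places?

17.5867 m

Let ψ = atan2(Δy, Δx) = atan2(-12.21, -1.05) = -94.9151° be the start→goal bearing.
Normalize: d = |goal − start| / ρ = 12.255064/3.98 = 3.079162, α = (θ_start − ψ) mod 360° = 256.3151° = 4.473542 rad, β = (θ_goal − ψ) mod 360° = 81.9151° = 1.429688 rad.
Common terms: sin α = -0.971611, cos α = -0.236583, sin β = 0.990061, cos β = 0.140641, cos(α−β) = -0.995227, d² = 9.481238. Work in radians in the unit-radius frame; every candidate has L = ρ·(t + p + q).
LSL: p² = 2 + d² − 2cos(α−β) + 2d(sin α − sin β) = 1.391081; p = √p² = 1.179441; φ = atan2(cos β − cos α, d + sin α − sin β) = 0.325553 rad; t = (φ − α) mod 2π = 2.135196 rad, q = (β − φ) mod 2π = 1.104135 rad → L = 3.98·(2.135196 + 1.179441 + 1.104135) = 3.98·4.418772 = 17.586713 m
RSR: p² = 2 + d² − 2cos(α−β) + 2d(sin β − sin α) = 25.552304; p = √p² = 5.054929; φ = atan2(cos α − cos β, d − sin α + sin β) = -0.074694 rad; t = (α − φ) mod 2π = 4.548236 rad, q = (φ − β) mod 2π = 4.778803 rad → L = 3.98·(4.548236 + 5.054929 + 4.778803) = 3.98·14.381968 = 57.240233 m
LSR: p² = d² − 2 + 2cos(α−β) + 2d(sin α + sin β) = 5.604400; p = √p² = 2.367361; φ = atan2(−cos α − cos β, d + sin α + sin β) − atan2(−2, p) = 0.732443 rad; t = (φ − α) mod 2π = 2.542087 rad, q = (φ − β) mod 2π = 5.585941 rad → L = 3.98·(2.542087 + 2.367361 + 5.585941) = 3.98·10.495390 = 41.771650 m
RSL: p² = d² − 2 + 2cos(α−β) − 2d(sin α + sin β) = 5.377166; p = √p² = 2.318872; φ = atan2(cos α + cos β, d − sin α − sin β) − atan2(2, p) = -0.743036 rad; t = (α − φ) mod 2π = 5.216577 rad, q = (β − φ) mod 2π = 2.172723 rad → L = 3.98·(5.216577 + 2.318872 + 2.172723) = 3.98·9.708172 = 38.638526 m
RLR: c = (6 − d² + 2cos(α−β) + 2d(sin α − sin β))/8 = -2.194038, |c| > 1 → infeasible
LRL: c = (6 − d² + 2cos(α−β) − 2d(sin α − sin β))/8 = 0.826115; p = 2π − arccos c = 5.684567 rad; φ = atan2(cos β − cos α, d + sin α − sin β) = 0.325553 rad; t = (φ − α + p/2) mod 2π = 4.977480 rad, q = (β − α − t + p) mod 2π = 3.946418 rad → L = 3.98·(4.977480 + 5.684567 + 3.946418) = 3.98·14.608465 = 58.141689 m
Shortest: LSL with L = 17.586713 m ≈ 17.5867 m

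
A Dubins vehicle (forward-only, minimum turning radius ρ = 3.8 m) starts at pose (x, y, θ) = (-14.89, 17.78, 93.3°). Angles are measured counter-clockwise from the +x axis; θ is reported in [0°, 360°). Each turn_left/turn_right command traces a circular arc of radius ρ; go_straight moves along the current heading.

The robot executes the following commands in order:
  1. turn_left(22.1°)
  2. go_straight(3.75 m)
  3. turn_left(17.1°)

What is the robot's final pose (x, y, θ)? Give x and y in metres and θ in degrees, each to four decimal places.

set_pose: (x, y, θ) = (-14.8900, 17.7800, 93.3000°), ρ = 3.8
turn_left(22.1°): centre at ρ to the left, rotate +22.1° → (-15.2510, 19.1912, 115.4000°)
go_straight(3.75): x += 3.75·cos θ, y += 3.75·sin θ → (-16.8595, 22.5787, 115.4000°)
turn_left(17.1°): centre at ρ to the left, rotate +17.1° → (-17.4906, 23.5160, 132.5000°)

(-17.4906, 23.5160, 132.5000°)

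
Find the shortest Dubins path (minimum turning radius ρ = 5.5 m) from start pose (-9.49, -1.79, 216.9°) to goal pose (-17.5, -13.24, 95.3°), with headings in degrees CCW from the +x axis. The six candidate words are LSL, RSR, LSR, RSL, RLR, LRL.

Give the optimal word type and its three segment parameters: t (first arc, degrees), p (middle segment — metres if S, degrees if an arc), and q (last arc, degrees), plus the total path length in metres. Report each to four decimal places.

LRL: t = 110.5247°, p = 246.3666°, q = 14.2419°, L = 35.6262 m

Let ψ = atan2(Δy, Δx) = atan2(-11.45, -8.01) = -124.9752° be the start→goal bearing.
Normalize: d = |goal − start| / ρ = 13.973639/5.5 = 2.540662, α = (θ_start − ψ) mod 360° = 341.8752° = 5.966848 rad, β = (θ_goal − ψ) mod 360° = 220.2752° = 3.844528 rad.
Common terms: sin α = -0.311087, cos α = 0.950381, sin β = -0.646460, cos β = -0.762948, cos(α−β) = -0.523986, d² = 6.454962. Work in radians in the unit-radius frame; every candidate has L = ρ·(t + p + q).
LSL: p² = 2 + d² − 2cos(α−β) + 2d(sin α − sin β) = 11.207070; p = √p² = 3.347696; φ = atan2(cos β − cos α, d + sin α − sin β) = -0.537271 rad; t = (φ − α) mod 2π = 6.062251 rad, q = (β − φ) mod 2π = 4.381799 rad → L = 5.5·(6.062251 + 3.347696 + 4.381799) = 5.5·13.791746 = 75.854606 m
RSR: p² = 2 + d² − 2cos(α−β) + 2d(sin β − sin α) = 7.798798; p = √p² = 2.792633; φ = atan2(cos α − cos β, d − sin α + sin β) = 0.660507 rad; t = (α − φ) mod 2π = 5.306341 rad, q = (φ − β) mod 2π = 3.099165 rad → L = 5.5·(5.306341 + 2.792633 + 3.099165) = 5.5·11.198138 = 61.589761 m
LSR: p² = d² − 2 + 2cos(α−β) + 2d(sin α + sin β) = -1.458618 < 0 → infeasible
RSL: p² = d² − 2 + 2cos(α−β) − 2d(sin α + sin β) = 8.272598; p = √p² = 2.876212; φ = atan2(cos α + cos β, d − sin α − sin β) − atan2(2, p) = -0.554076 rad; t = (α − φ) mod 2π = 0.237739 rad, q = (β − φ) mod 2π = 4.398604 rad → L = 5.5·(0.237739 + 2.876212 + 4.398604) = 5.5·7.512555 = 41.319052 m
RLR: c = (6 − d² + 2cos(α−β) + 2d(sin α − sin β))/8 = 0.025150; p = 2π − arccos c = 4.737542 rad; φ = atan2(cos α − cos β, d − sin α + sin β) = 0.660507 rad; t = (α − φ + p/2) mod 2π = 1.391927 rad, q = (α − β − t + p) mod 2π = 5.467936 rad → L = 5.5·(1.391927 + 4.737542 + 5.467936) = 5.5·11.597404 = 63.785723 m
LRL: c = (6 − d² + 2cos(α−β) − 2d(sin α − sin β))/8 = -0.400884; p = 2π − arccos c = 4.299908 rad; φ = atan2(cos β − cos α, d + sin α − sin β) = -0.537271 rad; t = (φ − α + p/2) mod 2π = 1.929020 rad, q = (β − α − t + p) mod 2π = 0.248568 rad → L = 5.5·(1.929020 + 4.299908 + 0.248568) = 5.5·6.477495 = 35.626222 m
Shortest: LRL with L = 35.626222 m ≈ 35.6262 m
Convert LRL to answer units (arcs ×180/π): t = 1.929020·180/π = 110.5247°, p = 4.299908·180/π = 246.3666°, q = 0.248568·180/π = 14.2419°, L = 35.6262 m.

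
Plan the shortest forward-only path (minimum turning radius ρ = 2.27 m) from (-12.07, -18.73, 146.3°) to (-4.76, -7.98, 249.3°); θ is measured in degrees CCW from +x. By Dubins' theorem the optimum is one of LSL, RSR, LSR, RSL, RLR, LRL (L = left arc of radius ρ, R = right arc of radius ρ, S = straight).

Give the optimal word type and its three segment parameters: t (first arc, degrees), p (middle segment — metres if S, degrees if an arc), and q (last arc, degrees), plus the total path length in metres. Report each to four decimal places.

Let ψ = atan2(Δy, Δx) = atan2(10.75, 7.31) = 55.7843° be the start→goal bearing.
Normalize: d = |goal − start| / ρ = 12.999946/2.27 = 5.726849, α = (θ_start − ψ) mod 360° = 90.5157° = 1.579797 rad, β = (θ_goal − ψ) mod 360° = 193.5157° = 3.377486 rad.
Common terms: sin α = 0.999959, cos α = -0.009001, sin β = -0.233712, cos β = -0.972306, cos(α−β) = -0.224951, d² = 32.796794. Work in radians in the unit-radius frame; every candidate has L = ρ·(t + p + q).
LSL: p² = 2 + d² − 2cos(α−β) + 2d(sin α − sin β) = 49.376794; p = √p² = 7.026862; φ = atan2(cos β − cos α, d + sin α − sin β) = -0.137522 rad; t = (φ − α) mod 2π = 4.565866 rad, q = (β − φ) mod 2π = 3.515008 rad → L = 2.27·(4.565866 + 7.026862 + 3.515008) = 2.27·15.107737 = 34.294562 m
RSR: p² = 2 + d² − 2cos(α−β) + 2d(sin β − sin α) = 21.116598; p = √p² = 4.595280; φ = atan2(cos α − cos β, d − sin α + sin β) = 0.211196 rad; t = (α − φ) mod 2π = 1.368601 rad, q = (φ − β) mod 2π = 3.116895 rad → L = 2.27·(1.368601 + 4.595280 + 3.116895) = 2.27·9.080776 = 20.613362 m
LSR: p² = d² − 2 + 2cos(α−β) + 2d(sin α + sin β) = 39.123260; p = √p² = 6.254859; φ = atan2(−cos α − cos β, d + sin α + sin β) − atan2(−2, p) = 0.459473 rad; t = (φ − α) mod 2π = 5.162861 rad, q = (φ − β) mod 2π = 3.365172 rad → L = 2.27·(5.162861 + 6.254859 + 3.365172) = 2.27·14.782893 = 33.557166 m
RSL: p² = d² − 2 + 2cos(α−β) − 2d(sin α + sin β) = 21.570523; p = √p² = 4.644408; φ = atan2(cos α + cos β, d − sin α − sin β) − atan2(2, p) = -0.601924 rad; t = (α − φ) mod 2π = 2.181721 rad, q = (β − φ) mod 2π = 3.979411 rad → L = 2.27·(2.181721 + 4.644408 + 3.979411) = 2.27·10.805540 = 24.528575 m
RLR: c = (6 − d² + 2cos(α−β) + 2d(sin α − sin β))/8 = -1.639575, |c| > 1 → infeasible
LRL: c = (6 − d² + 2cos(α−β) − 2d(sin α − sin β))/8 = -5.172099, |c| > 1 → infeasible
Shortest: RSR with L = 20.613362 m ≈ 20.6134 m
Convert RSR to answer units (arcs ×180/π): t = 1.368601·180/π = 78.4151°, p = ρ·p = 2.27·4.595280 = 10.4313 m, q = 3.116895·180/π = 178.5849°, L = 20.6134 m.

RSR: t = 78.4151°, p = 10.4313 m, q = 178.5849°, L = 20.6134 m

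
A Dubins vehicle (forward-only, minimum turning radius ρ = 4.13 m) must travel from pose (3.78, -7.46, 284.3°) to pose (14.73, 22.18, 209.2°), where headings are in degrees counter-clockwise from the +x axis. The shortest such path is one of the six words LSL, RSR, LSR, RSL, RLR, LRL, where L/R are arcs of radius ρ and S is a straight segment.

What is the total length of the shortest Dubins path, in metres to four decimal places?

Let ψ = atan2(Δy, Δx) = atan2(29.64, 10.95) = 69.7241° be the start→goal bearing.
Normalize: d = |goal − start| / ρ = 31.597976/4.13 = 7.650842, α = (θ_start − ψ) mod 360° = 214.5759° = 3.745056 rad, β = (θ_goal − ψ) mod 360° = 139.4759° = 2.434314 rad.
Common terms: sin α = -0.567498, cos α = -0.823375, sin β = 0.649768, cos β = -0.760133, cos(α−β) = 0.257133, d² = 58.535379. Work in radians in the unit-radius frame; every candidate has L = ρ·(t + p + q).
LSL: p² = 2 + d² − 2cos(α−β) + 2d(sin α − sin β) = 41.394905; p = √p² = 6.433887; φ = atan2(cos β − cos α, d + sin α − sin β) = 0.009830 rad; t = (φ − α) mod 2π = 2.547959 rad, q = (β − φ) mod 2π = 2.424484 rad → L = 4.13·(2.547959 + 6.433887 + 2.424484) = 4.13·11.406330 = 47.108144 m
RSR: p² = 2 + d² − 2cos(α−β) + 2d(sin β − sin α) = 78.647321; p = √p² = 8.868333; φ = atan2(cos α − cos β, d − sin α + sin β) = -0.007131 rad; t = (α − φ) mod 2π = 3.752187 rad, q = (φ − β) mod 2π = 3.841740 rad → L = 4.13·(3.752187 + 8.868333 + 3.841740) = 4.13·16.462260 = 67.989134 m
LSR: p² = d² − 2 + 2cos(α−β) + 2d(sin α + sin β) = 58.308518; p = √p² = 7.636001; φ = atan2(−cos α − cos β, d + sin α + sin β) − atan2(−2, p) = 0.458141 rad; t = (φ − α) mod 2π = 2.996270 rad, q = (φ − β) mod 2π = 4.307012 rad → L = 4.13·(2.996270 + 7.636001 + 4.307012) = 4.13·14.939284 = 61.699242 m
RSL: p² = d² − 2 + 2cos(α−β) − 2d(sin α + sin β) = 55.790771; p = √p² = 7.469322; φ = atan2(cos α + cos β, d − sin α − sin β) − atan2(2, p) = -0.467871 rad; t = (α − φ) mod 2π = 4.212927 rad, q = (β − φ) mod 2π = 2.902185 rad → L = 4.13·(4.212927 + 7.469322 + 2.902185) = 4.13·14.584434 = 60.233712 m
RLR: c = (6 − d² + 2cos(α−β) + 2d(sin α − sin β))/8 = -8.830915, |c| > 1 → infeasible
LRL: c = (6 − d² + 2cos(α−β) − 2d(sin α − sin β))/8 = -4.174363, |c| > 1 → infeasible
Shortest: LSL with L = 47.108144 m ≈ 47.1081 m

47.1081 m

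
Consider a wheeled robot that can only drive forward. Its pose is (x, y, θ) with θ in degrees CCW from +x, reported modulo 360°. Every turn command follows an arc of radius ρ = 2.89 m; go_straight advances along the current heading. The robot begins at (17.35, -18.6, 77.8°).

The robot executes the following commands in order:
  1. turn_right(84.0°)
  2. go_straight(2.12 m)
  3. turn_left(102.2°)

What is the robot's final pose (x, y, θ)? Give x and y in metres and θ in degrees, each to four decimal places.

(25.7807, -13.3914, 96.0000°)

set_pose: (x, y, θ) = (17.3500, -18.6000, 77.8000°), ρ = 2.89
turn_right(84.0°): centre at ρ to the right, rotate −84.0° → (20.4869, -16.3376, -6.2000° ≡ 353.8000°)
go_straight(2.12): x += 2.12·cos θ, y += 2.12·sin θ → (22.5945, -16.5666, 353.8000°)
turn_left(102.2°): centre at ρ to the left, rotate +102.2° → (25.7807, -13.3914, 456.0000° ≡ 96.0000°)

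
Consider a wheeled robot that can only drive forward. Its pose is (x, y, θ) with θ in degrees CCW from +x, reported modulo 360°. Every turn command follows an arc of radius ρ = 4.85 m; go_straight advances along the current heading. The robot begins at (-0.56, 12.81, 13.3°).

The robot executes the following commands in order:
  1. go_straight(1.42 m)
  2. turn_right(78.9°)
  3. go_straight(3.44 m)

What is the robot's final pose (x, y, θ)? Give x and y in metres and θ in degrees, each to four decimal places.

(7.7756, 7.2876, 294.4000°)

set_pose: (x, y, θ) = (-0.5600, 12.8100, 13.3000°), ρ = 4.85
go_straight(1.42): x += 1.42·cos θ, y += 1.42·sin θ → (0.8219, 13.1367, 13.3000°)
turn_right(78.9°): centre at ρ to the right, rotate −78.9° → (6.3545, 10.4203, -65.6000° ≡ 294.4000°)
go_straight(3.44): x += 3.44·cos θ, y += 3.44·sin θ → (7.7756, 7.2876, 294.4000°)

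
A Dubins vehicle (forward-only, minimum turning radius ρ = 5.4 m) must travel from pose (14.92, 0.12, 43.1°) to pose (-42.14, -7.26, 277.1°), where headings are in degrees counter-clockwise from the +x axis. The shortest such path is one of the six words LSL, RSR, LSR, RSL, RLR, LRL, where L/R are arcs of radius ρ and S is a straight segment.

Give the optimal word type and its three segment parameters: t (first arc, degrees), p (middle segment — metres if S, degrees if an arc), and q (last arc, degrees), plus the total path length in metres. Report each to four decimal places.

Let ψ = atan2(Δy, Δx) = atan2(-7.38, -57.06) = -172.6304° be the start→goal bearing.
Normalize: d = |goal − start| / ρ = 57.535276/5.4 = 10.654681, α = (θ_start − ψ) mod 360° = 215.7304° = 3.765206 rad, β = (θ_goal − ψ) mod 360° = 89.7304° = 1.566091 rad.
Common terms: sin α = -0.583972, cos α = -0.811774, sin β = 0.999989, cos β = 0.004705, cos(α−β) = -0.587785, d² = 113.522222. Work in radians in the unit-radius frame; every candidate has L = ρ·(t + p + q).
LSL: p² = 2 + d² − 2cos(α−β) + 2d(sin α − sin β) = 82.944592; p = √p² = 9.107392; φ = atan2(cos β − cos α, d + sin α − sin β) = 0.089771 rad; t = (φ − α) mod 2π = 2.607750 rad, q = (β − φ) mod 2π = 1.476321 rad → L = 5.4·(2.607750 + 9.107392 + 1.476321) = 5.4·13.191463 = 71.233898 m
RSR: p² = 2 + d² − 2cos(α−β) + 2d(sin β − sin α) = 150.450994; p = √p² = 12.265847; φ = atan2(cos α − cos β, d − sin α + sin β) = -0.066614 rad; t = (α − φ) mod 2π = 3.831821 rad, q = (φ − β) mod 2π = 4.650480 rad → L = 5.4·(3.831821 + 12.265847 + 4.650480) = 5.4·20.748147 = 112.039993 m
LSR: p² = d² − 2 + 2cos(α−β) + 2d(sin α + sin β) = 119.211702; p = √p² = 10.918411; φ = atan2(−cos α − cos β, d + sin α + sin β) − atan2(−2, p) = 0.253941 rad; t = (φ − α) mod 2π = 2.771920 rad, q = (φ − β) mod 2π = 4.971035 rad → L = 5.4·(2.771920 + 10.918411 + 4.971035) = 5.4·18.661366 = 100.771378 m
RSL: p² = d² − 2 + 2cos(α−β) − 2d(sin α + sin β) = 101.481602; p = √p² = 10.073808; φ = atan2(cos α + cos β, d − sin α − sin β) − atan2(2, p) = -0.274649 rad; t = (α − φ) mod 2π = 4.039855 rad, q = (β − φ) mod 2π = 1.840740 rad → L = 5.4·(4.039855 + 10.073808 + 1.840740) = 5.4·15.954403 = 86.153777 m
RLR: c = (6 − d² + 2cos(α−β) + 2d(sin α − sin β))/8 = -17.806374, |c| > 1 → infeasible
LRL: c = (6 − d² + 2cos(α−β) − 2d(sin α − sin β))/8 = -9.368074, |c| > 1 → infeasible
Shortest: LSL with L = 71.233898 m ≈ 71.2339 m
Convert LSL to answer units (arcs ×180/π): t = 2.607750·180/π = 149.4131°, p = ρ·p = 5.4·9.107392 = 49.1799 m, q = 1.476321·180/π = 84.5869°, L = 71.2339 m.

LSL: t = 149.4131°, p = 49.1799 m, q = 84.5869°, L = 71.2339 m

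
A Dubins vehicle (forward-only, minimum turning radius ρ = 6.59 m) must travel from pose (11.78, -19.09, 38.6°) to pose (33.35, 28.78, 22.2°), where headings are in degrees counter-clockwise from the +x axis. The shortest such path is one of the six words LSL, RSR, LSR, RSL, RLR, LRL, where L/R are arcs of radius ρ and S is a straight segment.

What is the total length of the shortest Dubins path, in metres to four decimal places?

Let ψ = atan2(Δy, Δx) = atan2(47.87, 21.57) = 65.7439° be the start→goal bearing.
Normalize: d = |goal − start| / ρ = 52.505255/6.59 = 7.967414, α = (θ_start − ψ) mod 360° = 332.8561° = 5.809435 rad, β = (θ_goal − ψ) mod 360° = 316.4561° = 5.523201 rad.
Common terms: sin α = -0.456227, cos α = 0.889864, sin β = -0.688910, cos β = 0.724847, cos(α−β) = 0.959314, d² = 63.479678. Work in radians in the unit-radius frame; every candidate has L = ρ·(t + p + q).
LSL: p² = 2 + d² − 2cos(α−β) + 2d(sin α − sin β) = 67.268818; p = √p² = 8.201757; φ = atan2(cos β − cos α, d + sin α − sin β) = -0.020121 rad; t = (φ − α) mod 2π = 0.453629 rad, q = (β − φ) mod 2π = 5.543322 rad → L = 6.59·(0.453629 + 8.201757 + 5.543322) = 6.59·14.198708 = 93.569488 m
RSR: p² = 2 + d² − 2cos(α−β) + 2d(sin β − sin α) = 59.853282; p = √p² = 7.736490; φ = atan2(cos α − cos β, d − sin α + sin β) = 0.021331 rad; t = (α − φ) mod 2π = 5.788104 rad, q = (φ − β) mod 2π = 0.781316 rad → L = 6.59·(5.788104 + 7.736490 + 0.781316) = 6.59·14.305910 = 94.275944 m
LSR: p² = d² − 2 + 2cos(α−β) + 2d(sin α + sin β) = 45.150749; p = √p² = 6.719431; φ = atan2(−cos α − cos β, d + sin α + sin β) − atan2(−2, p) = 0.056889 rad; t = (φ − α) mod 2π = 0.530639 rad, q = (φ − β) mod 2π = 0.816873 rad → L = 6.59·(0.530639 + 6.719431 + 0.816873) = 6.59·8.066943 = 53.161154 m
RSL: p² = d² − 2 + 2cos(α−β) − 2d(sin α + sin β) = 81.645863; p = √p² = 9.035810; φ = atan2(cos α + cos β, d − sin α − sin β) − atan2(2, p) = -0.042454 rad; t = (α − φ) mod 2π = 5.851889 rad, q = (β − φ) mod 2π = 5.565655 rad → L = 6.59·(5.851889 + 9.035810 + 5.565655) = 6.59·20.453353 = 134.787598 m
RLR: c = (6 − d² + 2cos(α−β) + 2d(sin α − sin β))/8 = -6.481660, |c| > 1 → infeasible
LRL: c = (6 − d² + 2cos(α−β) − 2d(sin α − sin β))/8 = -7.408602, |c| > 1 → infeasible
Shortest: LSR with L = 53.161154 m ≈ 53.1612 m

53.1612 m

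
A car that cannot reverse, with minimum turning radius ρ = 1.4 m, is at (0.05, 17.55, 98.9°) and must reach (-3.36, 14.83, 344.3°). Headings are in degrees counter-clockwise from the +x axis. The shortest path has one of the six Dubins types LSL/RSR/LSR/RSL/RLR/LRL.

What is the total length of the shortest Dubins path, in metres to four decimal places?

Let ψ = atan2(Δy, Δx) = atan2(-2.72, -3.41) = -141.4222° be the start→goal bearing.
Normalize: d = |goal − start| / ρ = 4.361938/1.4 = 3.115670, α = (θ_start − ψ) mod 360° = 240.3222° = 4.194414 rad, β = (θ_goal − ψ) mod 360° = 125.7222° = 2.194267 rad.
Common terms: sin α = -0.868824, cos α = -0.495121, sin β = 0.811857, cos β = -0.583856, cos(α−β) = -0.416281, d² = 9.707398. Work in radians in the unit-radius frame; every candidate has L = ρ·(t + p + q).
LSL: p² = 2 + d² − 2cos(α−β) + 2d(sin α − sin β) = 2.067067; p = √p² = 1.437730; φ = atan2(cos β − cos α, d + sin α − sin β) = -0.061758 rad; t = (φ − α) mod 2π = 2.027013 rad, q = (β − φ) mod 2π = 2.256025 rad → L = 1.4·(2.027013 + 1.437730 + 2.256025) = 1.4·5.720768 = 8.009075 m
RSR: p² = 2 + d² − 2cos(α−β) + 2d(sin β − sin α) = 23.012852; p = √p² = 4.797171; φ = atan2(cos α − cos β, d − sin α + sin β) = 0.018498 rad; t = (α − φ) mod 2π = 4.175916 rad, q = (φ − β) mod 2π = 4.107417 rad → L = 1.4·(4.175916 + 4.797171 + 4.107417) = 1.4·13.080504 = 18.312705 m
LSR: p² = d² − 2 + 2cos(α−β) + 2d(sin α + sin β) = 6.519856; p = √p² = 2.553401; φ = atan2(−cos α − cos β, d + sin α + sin β) − atan2(−2, p) = 1.003584 rad; t = (φ − α) mod 2π = 3.092355 rad, q = (φ − β) mod 2π = 5.092502 rad → L = 1.4·(3.092355 + 2.553401 + 5.092502) = 1.4·10.738258 = 15.033561 m
RSL: p² = d² − 2 + 2cos(α−β) − 2d(sin α + sin β) = 7.229817; p = √p² = 2.688832; φ = atan2(cos α + cos β, d − sin α − sin β) − atan2(2, p) = -0.967351 rad; t = (α − φ) mod 2π = 5.161765 rad, q = (β − φ) mod 2π = 3.161618 rad → L = 1.4·(5.161765 + 2.688832 + 3.161618) = 1.4·11.012215 = 15.417100 m
RLR: c = (6 − d² + 2cos(α−β) + 2d(sin α − sin β))/8 = -1.876606, |c| > 1 → infeasible
LRL: c = (6 − d² + 2cos(α−β) − 2d(sin α − sin β))/8 = 0.741617; p = 2π − arccos c = 5.547866 rad; φ = atan2(cos β − cos α, d + sin α − sin β) = -0.061758 rad; t = (φ − α + p/2) mod 2π = 4.800946 rad, q = (β − α − t + p) mod 2π = 5.029958 rad → L = 1.4·(4.800946 + 5.547866 + 5.029958) = 1.4·15.378770 = 21.530278 m
Shortest: LSL with L = 8.009075 m ≈ 8.0091 m

8.0091 m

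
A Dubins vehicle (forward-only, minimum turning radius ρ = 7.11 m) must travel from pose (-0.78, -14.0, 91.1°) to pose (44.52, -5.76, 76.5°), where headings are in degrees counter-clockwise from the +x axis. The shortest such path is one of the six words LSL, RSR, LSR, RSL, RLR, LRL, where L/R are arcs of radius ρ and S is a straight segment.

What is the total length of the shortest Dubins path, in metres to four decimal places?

52.3987 m

Let ψ = atan2(Δy, Δx) = atan2(8.24, 45.30) = 10.3093° be the start→goal bearing.
Normalize: d = |goal − start| / ρ = 46.043323/7.11 = 6.475854, α = (θ_start − ψ) mod 360° = 80.7907° = 1.410064 rad, β = (θ_goal − ψ) mod 360° = 66.1907° = 1.155246 rad.
Common terms: sin α = 0.987110, cos α = 0.160041, sin β = 0.914894, cos β = 0.403694, cos(α−β) = 0.967709, d² = 41.936687. Work in radians in the unit-radius frame; every candidate has L = ρ·(t + p + q).
LSL: p² = 2 + d² − 2cos(α−β) + 2d(sin α − sin β) = 42.936591; p = √p² = 6.552602; φ = atan2(cos β − cos α, d + sin α − sin β) = 0.037193 rad; t = (φ − α) mod 2π = 4.910314 rad, q = (β − φ) mod 2π = 1.118053 rad → L = 7.11·(4.910314 + 6.552602 + 1.118053) = 7.11·12.580969 = 89.450690 m
RSR: p² = 2 + d² − 2cos(α−β) + 2d(sin β − sin α) = 41.065946; p = √p² = 6.408272; φ = atan2(cos α − cos β, d − sin α + sin β) = -0.038031 rad; t = (α − φ) mod 2π = 1.448094 rad, q = (φ − β) mod 2π = 5.089909 rad → L = 7.11·(1.448094 + 6.408272 + 5.089909) = 7.11·12.946275 = 92.048016 m
LSR: p² = d² − 2 + 2cos(α−β) + 2d(sin α + sin β) = 66.506313; p = √p² = 8.155140; φ = atan2(−cos α − cos β, d + sin α + sin β) − atan2(−2, p) = 0.173310 rad; t = (φ − α) mod 2π = 5.046432 rad, q = (φ − β) mod 2π = 5.301250 rad → L = 7.11·(5.046432 + 8.155140 + 5.301250) = 7.11·18.502822 = 131.555062 m
RSL: p² = d² − 2 + 2cos(α−β) − 2d(sin α + sin β) = 17.237898; p = √p² = 4.151855; φ = atan2(cos α + cos β, d − sin α − sin β) − atan2(2, p) = -0.326277 rad; t = (α − φ) mod 2π = 1.736341 rad, q = (β − φ) mod 2π = 1.481523 rad → L = 7.11·(1.736341 + 4.151855 + 1.481523) = 7.11·7.369719 = 52.398704 m
RLR: c = (6 − d² + 2cos(α−β) + 2d(sin α − sin β))/8 = -4.133243, |c| > 1 → infeasible
LRL: c = (6 − d² + 2cos(α−β) − 2d(sin α − sin β))/8 = -4.367074, |c| > 1 → infeasible
Shortest: RSL with L = 52.398704 m ≈ 52.3987 m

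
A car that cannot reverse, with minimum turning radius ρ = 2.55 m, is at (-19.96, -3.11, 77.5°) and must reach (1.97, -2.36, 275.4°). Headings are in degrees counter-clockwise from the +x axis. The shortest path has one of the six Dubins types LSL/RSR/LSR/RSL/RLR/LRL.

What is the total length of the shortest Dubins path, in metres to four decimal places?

24.1495 m

Let ψ = atan2(Δy, Δx) = atan2(0.75, 21.93) = 1.9587° be the start→goal bearing.
Normalize: d = |goal − start| / ρ = 21.942821/2.55 = 8.605028, α = (θ_start − ψ) mod 360° = 75.5413° = 1.318444 rad, β = (θ_goal − ψ) mod 360° = 273.4413° = 4.772450 rad.
Common terms: sin α = 0.968328, cos α = 0.249683, sin β = -0.998197, cos β = 0.060025, cos(α−β) = -0.951594, d² = 74.046505. Work in radians in the unit-radius frame; every candidate has L = ρ·(t + p + q).
LSL: p² = 2 + d² − 2cos(α−β) + 2d(sin α − sin β) = 111.793692; p = √p² = 10.573254; φ = atan2(cos β − cos α, d + sin α − sin β) = -0.017938 rad; t = (φ − α) mod 2π = 4.946803 rad, q = (β − φ) mod 2π = 4.790389 rad → L = 2.55·(4.946803 + 10.573254 + 4.790389) = 2.55·20.310445 = 51.791636 m
RSR: p² = 2 + d² − 2cos(α−β) + 2d(sin β − sin α) = 44.105696; p = √p² = 6.641212; φ = atan2(cos α − cos β, d − sin α + sin β) = 0.028562 rad; t = (α − φ) mod 2π = 1.289882 rad, q = (φ − β) mod 2π = 1.539296 rad → L = 2.55·(1.289882 + 6.641212 + 1.539296) = 2.55·9.470391 = 24.149496 m
LSR: p² = d² − 2 + 2cos(α−β) + 2d(sin α + sin β) = 69.629267; p = √p² = 8.344415; φ = atan2(−cos α − cos β, d + sin α + sin β) − atan2(−2, p) = 0.199142 rad; t = (φ − α) mod 2π = 5.163884 rad, q = (φ − β) mod 2π = 1.709877 rad → L = 2.55·(5.163884 + 8.344415 + 1.709877) = 2.55·15.218177 = 38.806350 m
RSL: p² = d² − 2 + 2cos(α−β) − 2d(sin α + sin β) = 70.657366; p = √p² = 8.405794; φ = atan2(cos α + cos β, d − sin α − sin β) − atan2(2, p) = -0.197736 rad; t = (α − φ) mod 2π = 1.516180 rad, q = (β − φ) mod 2π = 4.970187 rad → L = 2.55·(1.516180 + 8.405794 + 4.970187) = 2.55·14.892160 = 37.975008 m
RLR: c = (6 − d² + 2cos(α−β) + 2d(sin α − sin β))/8 = -4.513212, |c| > 1 → infeasible
LRL: c = (6 − d² + 2cos(α−β) − 2d(sin α − sin β))/8 = -12.974211, |c| > 1 → infeasible
Shortest: RSR with L = 24.149496 m ≈ 24.1495 m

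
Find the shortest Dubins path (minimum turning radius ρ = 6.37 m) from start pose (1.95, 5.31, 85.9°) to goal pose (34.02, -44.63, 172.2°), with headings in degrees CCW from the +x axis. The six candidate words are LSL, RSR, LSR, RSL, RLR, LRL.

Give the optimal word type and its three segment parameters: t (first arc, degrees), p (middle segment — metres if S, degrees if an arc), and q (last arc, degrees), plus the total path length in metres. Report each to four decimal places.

Let ψ = atan2(Δy, Δx) = atan2(-49.94, 32.07) = -57.2926° be the start→goal bearing.
Normalize: d = |goal − start| / ρ = 59.350556/6.37 = 9.317199, α = (θ_start − ψ) mod 360° = 143.1926° = 2.499183 rad, β = (θ_goal − ψ) mod 360° = 229.4926° = 4.005402 rad.
Common terms: sin α = 0.599127, cos α = -0.800654, sin β = -0.760322, cos β = -0.649546, cos(α−β) = 0.064532, d² = 86.810192. Work in radians in the unit-radius frame; every candidate has L = ρ·(t + p + q).
LSL: p² = 2 + d² − 2cos(α−β) + 2d(sin α − sin β) = 114.013642; p = √p² = 10.677717; φ = atan2(cos β − cos α, d + sin α − sin β) = 0.014152 rad; t = (φ − α) mod 2π = 3.798155 rad, q = (β − φ) mod 2π = 3.991250 rad → L = 6.37·(3.798155 + 10.677717 + 3.991250) = 6.37·18.467122 = 117.635564 m
RSR: p² = 2 + d² − 2cos(α−β) + 2d(sin β − sin α) = 63.348614; p = √p² = 7.959184; φ = atan2(cos α − cos β, d − sin α + sin β) = -0.018987 rad; t = (α − φ) mod 2π = 2.518169 rad, q = (φ − β) mod 2π = 2.258797 rad → L = 6.37·(2.518169 + 7.959184 + 2.258797) = 6.37·12.736150 = 81.129278 m
LSR: p² = d² − 2 + 2cos(α−β) + 2d(sin α + sin β) = 81.935477; p = √p² = 9.051822; φ = atan2(−cos α − cos β, d + sin α + sin β) − atan2(−2, p) = 0.374539 rad; t = (φ − α) mod 2π = 4.158542 rad, q = (φ − β) mod 2π = 2.652323 rad → L = 6.37·(4.158542 + 9.051822 + 2.652323) = 6.37·15.862687 = 101.045313 m
RSL: p² = d² − 2 + 2cos(α−β) − 2d(sin α + sin β) = 87.943037; p = √p² = 9.377795; φ = atan2(cos α + cos β, d − sin α − sin β) − atan2(2, p) = -0.361945 rad; t = (α − φ) mod 2π = 2.861128 rad, q = (β − φ) mod 2π = 4.367347 rad → L = 6.37·(2.861128 + 9.377795 + 4.367347) = 6.37·16.606269 = 105.781935 m
RLR: c = (6 − d² + 2cos(α−β) + 2d(sin α − sin β))/8 = -6.918577, |c| > 1 → infeasible
LRL: c = (6 − d² + 2cos(α−β) − 2d(sin α − sin β))/8 = -13.251705, |c| > 1 → infeasible
Shortest: RSR with L = 81.129278 m ≈ 81.1293 m
Convert RSR to answer units (arcs ×180/π): t = 2.518169·180/π = 144.2805°, p = ρ·p = 6.37·7.959184 = 50.7000 m, q = 2.258797·180/π = 129.4195°, L = 81.1293 m.

RSR: t = 144.2805°, p = 50.7000 m, q = 129.4195°, L = 81.1293 m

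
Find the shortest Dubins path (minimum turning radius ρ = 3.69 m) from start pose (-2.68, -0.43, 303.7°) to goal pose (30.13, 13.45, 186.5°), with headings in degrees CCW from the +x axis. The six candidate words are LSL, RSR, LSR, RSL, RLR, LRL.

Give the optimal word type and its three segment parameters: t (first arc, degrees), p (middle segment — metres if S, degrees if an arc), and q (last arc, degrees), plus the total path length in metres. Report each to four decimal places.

Let ψ = atan2(Δy, Δx) = atan2(13.88, 32.81) = 22.9304° be the start→goal bearing.
Normalize: d = |goal − start| / ρ = 35.625139/3.69 = 9.654509, α = (θ_start − ψ) mod 360° = 280.7696° = 4.900354 rad, β = (θ_goal − ψ) mod 360° = 163.5696° = 2.854828 rad.
Common terms: sin α = -0.982387, cos α = 0.186860, sin β = 0.282850, cos β = -0.959164, cos(α−β) = -0.457098, d² = 93.209546. Work in radians in the unit-radius frame; every candidate has L = ρ·(t + p + q).
LSL: p² = 2 + d² − 2cos(α−β) + 2d(sin α − sin β) = 71.693262; p = √p² = 8.467187; φ = atan2(cos β − cos α, d + sin α − sin β) = -0.135766 rad; t = (φ − α) mod 2π = 1.247066 rad, q = (β − φ) mod 2π = 2.990594 rad → L = 3.69·(1.247066 + 8.467187 + 2.990594) = 3.69·12.704847 = 46.880885 m
RSR: p² = 2 + d² − 2cos(α−β) + 2d(sin β − sin α) = 120.554222; p = √p² = 10.979719; φ = atan2(cos α − cos β, d − sin α + sin β) = 0.104567 rad; t = (α − φ) mod 2π = 4.795787 rad, q = (φ − β) mod 2π = 3.532924 rad → L = 3.69·(4.795787 + 10.979719 + 3.532924) = 3.69·19.308430 = 71.248106 m
LSR: p² = d² − 2 + 2cos(α−β) + 2d(sin α + sin β) = 76.787992; p = √p² = 8.762876; φ = atan2(−cos α − cos β, d + sin α + sin β) − atan2(−2, p) = 0.310422 rad; t = (φ − α) mod 2π = 1.693253 rad, q = (φ − β) mod 2π = 3.738779 rad → L = 3.69·(1.693253 + 8.762876 + 3.738779) = 3.69·14.194908 = 52.379212 m
RSL: p² = d² − 2 + 2cos(α−β) − 2d(sin α + sin β) = 103.802708; p = √p² = 10.188361; φ = atan2(cos α + cos β, d − sin α − sin β) − atan2(2, p) = -0.268289 rad; t = (α − φ) mod 2π = 5.168643 rad, q = (β − φ) mod 2π = 3.123118 rad → L = 3.69·(5.168643 + 10.188361 + 3.123118) = 3.69·18.480123 = 68.191652 m
RLR: c = (6 − d² + 2cos(α−β) + 2d(sin α − sin β))/8 = -14.069278, |c| > 1 → infeasible
LRL: c = (6 − d² + 2cos(α−β) − 2d(sin α − sin β))/8 = -7.961658, |c| > 1 → infeasible
Shortest: LSL with L = 46.880885 m ≈ 46.8809 m
Convert LSL to answer units (arcs ×180/π): t = 1.247066·180/π = 71.4516°, p = ρ·p = 3.69·8.467187 = 31.2439 m, q = 2.990594·180/π = 171.3484°, L = 46.8809 m.

LSL: t = 71.4516°, p = 31.2439 m, q = 171.3484°, L = 46.8809 m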